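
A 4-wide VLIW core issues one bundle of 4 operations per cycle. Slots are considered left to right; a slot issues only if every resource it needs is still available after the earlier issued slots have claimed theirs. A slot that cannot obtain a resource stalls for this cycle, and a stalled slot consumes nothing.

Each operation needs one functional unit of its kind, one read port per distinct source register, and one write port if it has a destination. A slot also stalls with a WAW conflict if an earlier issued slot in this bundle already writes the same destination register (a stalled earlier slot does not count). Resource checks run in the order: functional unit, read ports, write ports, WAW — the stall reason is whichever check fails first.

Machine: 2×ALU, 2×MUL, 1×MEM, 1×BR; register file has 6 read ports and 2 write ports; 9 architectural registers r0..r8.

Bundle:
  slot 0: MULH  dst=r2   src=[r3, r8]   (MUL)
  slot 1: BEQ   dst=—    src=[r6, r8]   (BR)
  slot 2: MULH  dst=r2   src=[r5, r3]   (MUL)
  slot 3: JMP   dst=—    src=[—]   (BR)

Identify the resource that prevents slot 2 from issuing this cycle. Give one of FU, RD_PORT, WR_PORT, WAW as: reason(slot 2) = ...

reason(slot 2) = WAW

#0 MUL src=r3,r8 dispatched  <A:2 Mu:1 Ld:1 B:1 rd:4 wr:1>
#1 BR src=r6,r8 dispatched  <A:2 Mu:1 Ld:1 B:0 rd:2 wr:1>
#2 MUL src=r5,r3 held:WAW  <A:2 Mu:1 Ld:1 B:0 rd:2 wr:1>
#3 BR src=- held:FU  <A:2 Mu:1 Ld:1 B:0 rd:2 wr:1>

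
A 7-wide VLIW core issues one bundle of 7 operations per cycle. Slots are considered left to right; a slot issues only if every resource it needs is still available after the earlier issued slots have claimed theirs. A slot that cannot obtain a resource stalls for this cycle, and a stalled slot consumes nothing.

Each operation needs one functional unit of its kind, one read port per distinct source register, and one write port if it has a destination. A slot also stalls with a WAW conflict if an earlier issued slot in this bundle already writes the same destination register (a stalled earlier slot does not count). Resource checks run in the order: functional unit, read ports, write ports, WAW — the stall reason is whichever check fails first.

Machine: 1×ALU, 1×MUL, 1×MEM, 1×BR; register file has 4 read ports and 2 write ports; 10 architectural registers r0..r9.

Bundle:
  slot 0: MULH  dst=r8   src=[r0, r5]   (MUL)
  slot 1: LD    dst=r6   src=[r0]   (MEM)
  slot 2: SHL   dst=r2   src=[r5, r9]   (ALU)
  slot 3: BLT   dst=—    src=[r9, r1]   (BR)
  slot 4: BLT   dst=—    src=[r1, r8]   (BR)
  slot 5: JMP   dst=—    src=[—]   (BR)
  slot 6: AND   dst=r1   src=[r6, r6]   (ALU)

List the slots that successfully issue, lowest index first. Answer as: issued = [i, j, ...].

issued = [0, 1, 5]

#0 MUL src=r0,r5 dispatched  <A:1 Mu:0 Ld:1 B:1 rd:2 wr:1>
#1 MEM src=r0 dispatched  <A:1 Mu:0 Ld:0 B:1 rd:1 wr:0>
#2 ALU src=r5,r9 held:RD_PORT  <A:1 Mu:0 Ld:0 B:1 rd:1 wr:0>
#3 BR src=r9,r1 held:RD_PORT  <A:1 Mu:0 Ld:0 B:1 rd:1 wr:0>
#4 BR src=r1,r8 held:RD_PORT  <A:1 Mu:0 Ld:0 B:1 rd:1 wr:0>
#5 BR src=- dispatched  <A:1 Mu:0 Ld:0 B:0 rd:1 wr:0>
#6 ALU src=r6,r6 held:WR_PORT  <A:1 Mu:0 Ld:0 B:0 rd:1 wr:0>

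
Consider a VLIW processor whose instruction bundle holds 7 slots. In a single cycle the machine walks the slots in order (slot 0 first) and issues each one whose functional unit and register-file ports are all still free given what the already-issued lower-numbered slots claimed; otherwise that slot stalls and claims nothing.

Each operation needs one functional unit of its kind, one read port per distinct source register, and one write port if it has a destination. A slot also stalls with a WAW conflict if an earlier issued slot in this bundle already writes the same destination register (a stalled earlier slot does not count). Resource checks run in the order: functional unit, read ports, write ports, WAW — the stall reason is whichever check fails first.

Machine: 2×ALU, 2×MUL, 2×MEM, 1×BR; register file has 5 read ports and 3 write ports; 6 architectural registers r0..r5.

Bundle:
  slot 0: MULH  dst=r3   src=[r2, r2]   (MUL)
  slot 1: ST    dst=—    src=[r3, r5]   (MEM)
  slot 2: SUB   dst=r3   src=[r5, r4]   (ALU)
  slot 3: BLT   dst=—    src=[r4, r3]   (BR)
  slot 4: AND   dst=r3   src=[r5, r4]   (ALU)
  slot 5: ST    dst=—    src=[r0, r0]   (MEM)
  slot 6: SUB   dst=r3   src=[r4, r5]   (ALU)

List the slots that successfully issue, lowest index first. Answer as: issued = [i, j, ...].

issued = [0, 1, 3]

#0 MUL src=r2,r2 dispatched  <A:2 Mu:1 Ld:2 B:1 rd:4 wr:2>
#1 MEM src=r3,r5 dispatched  <A:2 Mu:1 Ld:1 B:1 rd:2 wr:2>
#2 ALU src=r5,r4 held:WAW  <A:2 Mu:1 Ld:1 B:1 rd:2 wr:2>
#3 BR src=r4,r3 dispatched  <A:2 Mu:1 Ld:1 B:0 rd:0 wr:2>
#4 ALU src=r5,r4 held:RD_PORT  <A:2 Mu:1 Ld:1 B:0 rd:0 wr:2>
#5 MEM src=r0,r0 held:RD_PORT  <A:2 Mu:1 Ld:1 B:0 rd:0 wr:2>
#6 ALU src=r4,r5 held:RD_PORT  <A:2 Mu:1 Ld:1 B:0 rd:0 wr:2>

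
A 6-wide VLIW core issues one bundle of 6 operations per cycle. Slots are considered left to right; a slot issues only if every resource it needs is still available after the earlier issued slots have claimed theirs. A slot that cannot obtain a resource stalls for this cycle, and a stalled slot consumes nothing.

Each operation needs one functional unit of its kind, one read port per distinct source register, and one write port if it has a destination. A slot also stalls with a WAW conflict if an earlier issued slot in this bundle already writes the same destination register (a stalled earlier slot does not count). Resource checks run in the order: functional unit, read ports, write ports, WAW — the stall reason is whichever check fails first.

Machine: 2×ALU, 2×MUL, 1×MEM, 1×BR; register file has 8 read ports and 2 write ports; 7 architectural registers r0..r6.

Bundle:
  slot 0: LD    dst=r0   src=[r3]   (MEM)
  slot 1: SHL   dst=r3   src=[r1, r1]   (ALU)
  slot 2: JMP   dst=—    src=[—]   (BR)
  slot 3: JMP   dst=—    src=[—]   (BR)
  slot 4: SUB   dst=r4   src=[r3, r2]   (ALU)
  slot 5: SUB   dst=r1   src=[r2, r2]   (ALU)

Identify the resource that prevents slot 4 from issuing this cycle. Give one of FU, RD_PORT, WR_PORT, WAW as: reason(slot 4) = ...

reason(slot 4) = WR_PORT

slot 0 (MEM): ISSUE — free A2,Mu2,Ld0,B1 rp7 wp1
slot 1 (ALU): ISSUE — free A1,Mu2,Ld0,B1 rp6 wp0
slot 2 (BR): ISSUE — free A1,Mu2,Ld0,B0 rp6 wp0
slot 3 (BR): stall FU — free A1,Mu2,Ld0,B0 rp6 wp0
slot 4 (ALU): stall WR_PORT — free A1,Mu2,Ld0,B0 rp6 wp0
slot 5 (ALU): stall WR_PORT — free A1,Mu2,Ld0,B0 rp6 wp0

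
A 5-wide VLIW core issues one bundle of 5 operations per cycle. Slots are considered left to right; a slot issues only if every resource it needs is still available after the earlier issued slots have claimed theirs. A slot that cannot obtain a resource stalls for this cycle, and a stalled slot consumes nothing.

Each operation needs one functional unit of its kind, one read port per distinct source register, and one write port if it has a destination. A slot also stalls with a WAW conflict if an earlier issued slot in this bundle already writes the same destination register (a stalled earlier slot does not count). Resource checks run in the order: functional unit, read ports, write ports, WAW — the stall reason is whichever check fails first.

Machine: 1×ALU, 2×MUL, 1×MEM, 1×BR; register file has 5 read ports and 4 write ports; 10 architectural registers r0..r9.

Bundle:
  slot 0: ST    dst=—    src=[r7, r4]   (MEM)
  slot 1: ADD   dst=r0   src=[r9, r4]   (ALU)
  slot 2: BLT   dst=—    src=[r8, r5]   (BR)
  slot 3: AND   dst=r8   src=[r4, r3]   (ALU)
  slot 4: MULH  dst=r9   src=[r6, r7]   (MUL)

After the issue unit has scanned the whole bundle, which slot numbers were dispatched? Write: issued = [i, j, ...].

[0] MEM needs rd=2 wr=0: ok; after: ALU=1 MUL=2 MEM=0 BR=1, R=3, W=4
[1] ALU needs rd=2 wr=1: ok; after: ALU=0 MUL=2 MEM=0 BR=1, R=1, W=3
[2] BR needs rd=2 wr=0: RD_PORT; after: ALU=0 MUL=2 MEM=0 BR=1, R=1, W=3
[3] ALU needs rd=2 wr=1: FU; after: ALU=0 MUL=2 MEM=0 BR=1, R=1, W=3
[4] MUL needs rd=2 wr=1: RD_PORT; after: ALU=0 MUL=2 MEM=0 BR=1, R=1, W=3

issued = [0, 1]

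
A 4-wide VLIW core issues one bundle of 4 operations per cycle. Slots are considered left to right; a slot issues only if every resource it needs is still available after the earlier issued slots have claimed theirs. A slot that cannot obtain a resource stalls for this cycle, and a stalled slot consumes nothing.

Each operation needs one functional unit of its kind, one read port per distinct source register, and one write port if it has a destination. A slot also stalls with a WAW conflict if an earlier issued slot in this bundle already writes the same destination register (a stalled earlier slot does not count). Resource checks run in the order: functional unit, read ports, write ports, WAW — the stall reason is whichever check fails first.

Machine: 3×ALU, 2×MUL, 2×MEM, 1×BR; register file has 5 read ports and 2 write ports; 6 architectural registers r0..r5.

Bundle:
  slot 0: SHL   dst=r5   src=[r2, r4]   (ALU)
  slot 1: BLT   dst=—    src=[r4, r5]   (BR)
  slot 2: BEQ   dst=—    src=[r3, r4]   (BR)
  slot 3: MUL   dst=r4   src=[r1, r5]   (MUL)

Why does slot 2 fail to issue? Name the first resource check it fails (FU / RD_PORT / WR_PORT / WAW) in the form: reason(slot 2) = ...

slot 0 (ALU): ISSUE — free A2,Mu2,Ld2,B1 rp3 wp1
slot 1 (BR): ISSUE — free A2,Mu2,Ld2,B0 rp1 wp1
slot 2 (BR): stall FU — free A2,Mu2,Ld2,B0 rp1 wp1
slot 3 (MUL): stall RD_PORT — free A2,Mu2,Ld2,B0 rp1 wp1

reason(slot 2) = FU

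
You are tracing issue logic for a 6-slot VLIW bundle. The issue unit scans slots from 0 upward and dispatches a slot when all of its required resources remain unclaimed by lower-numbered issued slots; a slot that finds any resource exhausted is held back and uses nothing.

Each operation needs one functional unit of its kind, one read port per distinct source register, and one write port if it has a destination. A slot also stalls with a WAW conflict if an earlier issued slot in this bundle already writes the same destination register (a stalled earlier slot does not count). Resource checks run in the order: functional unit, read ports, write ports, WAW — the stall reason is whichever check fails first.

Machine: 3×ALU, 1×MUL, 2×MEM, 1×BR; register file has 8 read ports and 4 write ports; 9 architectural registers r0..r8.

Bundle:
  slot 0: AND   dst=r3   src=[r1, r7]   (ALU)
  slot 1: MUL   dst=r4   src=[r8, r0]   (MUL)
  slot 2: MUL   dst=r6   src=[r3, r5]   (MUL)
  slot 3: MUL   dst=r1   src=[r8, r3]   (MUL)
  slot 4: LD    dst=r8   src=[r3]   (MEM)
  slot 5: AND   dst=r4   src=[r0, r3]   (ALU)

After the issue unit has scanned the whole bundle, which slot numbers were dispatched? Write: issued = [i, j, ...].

issued = [0, 1, 4]

[0] ALU needs rd=2 wr=1: ok; after: ALU=2 MUL=1 MEM=2 BR=1, R=6, W=3
[1] MUL needs rd=2 wr=1: ok; after: ALU=2 MUL=0 MEM=2 BR=1, R=4, W=2
[2] MUL needs rd=2 wr=1: FU; after: ALU=2 MUL=0 MEM=2 BR=1, R=4, W=2
[3] MUL needs rd=2 wr=1: FU; after: ALU=2 MUL=0 MEM=2 BR=1, R=4, W=2
[4] MEM needs rd=1 wr=1: ok; after: ALU=2 MUL=0 MEM=1 BR=1, R=3, W=1
[5] ALU needs rd=2 wr=1: WAW; after: ALU=2 MUL=0 MEM=1 BR=1, R=3, W=1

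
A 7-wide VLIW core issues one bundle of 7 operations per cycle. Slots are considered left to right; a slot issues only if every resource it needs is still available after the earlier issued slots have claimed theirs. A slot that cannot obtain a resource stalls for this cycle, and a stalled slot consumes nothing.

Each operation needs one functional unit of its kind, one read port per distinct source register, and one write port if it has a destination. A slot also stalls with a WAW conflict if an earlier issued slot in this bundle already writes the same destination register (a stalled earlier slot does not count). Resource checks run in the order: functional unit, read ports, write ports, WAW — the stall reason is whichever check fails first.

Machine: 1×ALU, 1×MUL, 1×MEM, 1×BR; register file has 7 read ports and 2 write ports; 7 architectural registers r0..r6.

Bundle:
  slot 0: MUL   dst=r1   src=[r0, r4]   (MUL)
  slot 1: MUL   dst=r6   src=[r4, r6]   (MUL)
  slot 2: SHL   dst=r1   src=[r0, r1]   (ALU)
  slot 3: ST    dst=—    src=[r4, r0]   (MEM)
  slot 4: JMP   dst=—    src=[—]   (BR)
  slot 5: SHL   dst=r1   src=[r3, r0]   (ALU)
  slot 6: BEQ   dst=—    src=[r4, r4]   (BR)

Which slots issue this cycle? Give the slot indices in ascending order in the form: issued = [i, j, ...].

issued = [0, 3, 4]

#0 MUL src=r0,r4 dispatched  <A:1 Mu:0 Ld:1 B:1 rd:5 wr:1>
#1 MUL src=r4,r6 held:FU  <A:1 Mu:0 Ld:1 B:1 rd:5 wr:1>
#2 ALU src=r0,r1 held:WAW  <A:1 Mu:0 Ld:1 B:1 rd:5 wr:1>
#3 MEM src=r4,r0 dispatched  <A:1 Mu:0 Ld:0 B:1 rd:3 wr:1>
#4 BR src=- dispatched  <A:1 Mu:0 Ld:0 B:0 rd:3 wr:1>
#5 ALU src=r3,r0 held:WAW  <A:1 Mu:0 Ld:0 B:0 rd:3 wr:1>
#6 BR src=r4,r4 held:FU  <A:1 Mu:0 Ld:0 B:0 rd:3 wr:1>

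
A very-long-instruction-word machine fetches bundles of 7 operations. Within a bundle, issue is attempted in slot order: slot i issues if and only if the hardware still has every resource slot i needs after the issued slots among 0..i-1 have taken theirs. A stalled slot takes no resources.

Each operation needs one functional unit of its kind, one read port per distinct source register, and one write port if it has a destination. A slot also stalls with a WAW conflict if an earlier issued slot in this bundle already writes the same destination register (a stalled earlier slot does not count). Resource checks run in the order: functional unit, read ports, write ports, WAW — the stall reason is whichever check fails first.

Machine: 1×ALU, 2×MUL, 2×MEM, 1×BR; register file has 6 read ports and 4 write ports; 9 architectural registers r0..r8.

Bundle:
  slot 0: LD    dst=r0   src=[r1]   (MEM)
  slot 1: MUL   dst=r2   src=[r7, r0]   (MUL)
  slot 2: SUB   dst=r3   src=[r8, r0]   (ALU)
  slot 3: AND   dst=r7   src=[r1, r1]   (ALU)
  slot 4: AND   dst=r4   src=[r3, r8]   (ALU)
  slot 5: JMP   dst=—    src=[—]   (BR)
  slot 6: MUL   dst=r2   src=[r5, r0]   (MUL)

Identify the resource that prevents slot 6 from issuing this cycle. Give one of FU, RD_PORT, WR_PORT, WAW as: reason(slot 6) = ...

slot 0 (MEM): ISSUE — free A1,Mu2,Ld1,B1 rp5 wp3
slot 1 (MUL): ISSUE — free A1,Mu1,Ld1,B1 rp3 wp2
slot 2 (ALU): ISSUE — free A0,Mu1,Ld1,B1 rp1 wp1
slot 3 (ALU): stall FU — free A0,Mu1,Ld1,B1 rp1 wp1
slot 4 (ALU): stall FU — free A0,Mu1,Ld1,B1 rp1 wp1
slot 5 (BR): ISSUE — free A0,Mu1,Ld1,B0 rp1 wp1
slot 6 (MUL): stall RD_PORT — free A0,Mu1,Ld1,B0 rp1 wp1

reason(slot 6) = RD_PORT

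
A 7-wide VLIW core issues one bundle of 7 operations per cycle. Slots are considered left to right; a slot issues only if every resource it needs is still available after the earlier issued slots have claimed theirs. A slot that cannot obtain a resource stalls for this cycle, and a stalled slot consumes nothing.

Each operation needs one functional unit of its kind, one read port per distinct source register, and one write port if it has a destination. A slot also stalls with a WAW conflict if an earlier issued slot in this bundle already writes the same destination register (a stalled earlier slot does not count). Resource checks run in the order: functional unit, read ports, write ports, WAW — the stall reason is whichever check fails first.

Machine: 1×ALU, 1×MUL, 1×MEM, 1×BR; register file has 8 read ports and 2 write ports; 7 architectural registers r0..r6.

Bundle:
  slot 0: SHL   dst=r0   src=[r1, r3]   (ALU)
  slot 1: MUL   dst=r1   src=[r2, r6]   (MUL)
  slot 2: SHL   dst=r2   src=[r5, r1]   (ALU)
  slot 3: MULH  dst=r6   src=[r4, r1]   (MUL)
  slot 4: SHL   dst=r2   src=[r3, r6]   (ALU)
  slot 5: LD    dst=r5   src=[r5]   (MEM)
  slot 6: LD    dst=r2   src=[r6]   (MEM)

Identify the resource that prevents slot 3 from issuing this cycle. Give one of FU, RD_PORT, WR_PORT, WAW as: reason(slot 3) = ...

reason(slot 3) = FU

  0. ALU→r0 ⇒ go  {0A/1Mu/1Ld/1B | 6r 1w}
  1. MUL→r1 ⇒ go  {0A/0Mu/1Ld/1B | 4r 0w}
  2. ALU→r2 ⇒ no(FU)  {0A/0Mu/1Ld/1B | 4r 0w}
  3. MUL→r6 ⇒ no(FU)  {0A/0Mu/1Ld/1B | 4r 0w}
  4. ALU→r2 ⇒ no(FU)  {0A/0Mu/1Ld/1B | 4r 0w}
  5. MEM→r5 ⇒ no(WR_PORT)  {0A/0Mu/1Ld/1B | 4r 0w}
  6. MEM→r2 ⇒ no(WR_PORT)  {0A/0Mu/1Ld/1B | 4r 0w}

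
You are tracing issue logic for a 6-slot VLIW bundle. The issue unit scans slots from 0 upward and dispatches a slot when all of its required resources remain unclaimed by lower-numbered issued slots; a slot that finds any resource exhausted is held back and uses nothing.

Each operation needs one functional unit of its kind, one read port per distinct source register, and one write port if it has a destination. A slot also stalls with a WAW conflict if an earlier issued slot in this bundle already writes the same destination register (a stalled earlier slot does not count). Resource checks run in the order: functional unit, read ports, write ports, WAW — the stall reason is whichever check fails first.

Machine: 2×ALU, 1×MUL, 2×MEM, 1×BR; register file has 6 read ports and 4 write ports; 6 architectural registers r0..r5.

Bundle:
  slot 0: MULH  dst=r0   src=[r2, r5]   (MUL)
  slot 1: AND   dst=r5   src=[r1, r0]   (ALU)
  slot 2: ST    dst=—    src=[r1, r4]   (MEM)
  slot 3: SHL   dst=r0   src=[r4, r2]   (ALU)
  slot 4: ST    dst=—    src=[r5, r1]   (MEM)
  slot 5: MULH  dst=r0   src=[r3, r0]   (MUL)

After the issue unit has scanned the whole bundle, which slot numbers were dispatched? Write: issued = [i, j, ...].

#0 MUL src=r2,r5 dispatched  <A:2 Mu:0 Ld:2 B:1 rd:4 wr:3>
#1 ALU src=r1,r0 dispatched  <A:1 Mu:0 Ld:2 B:1 rd:2 wr:2>
#2 MEM src=r1,r4 dispatched  <A:1 Mu:0 Ld:1 B:1 rd:0 wr:2>
#3 ALU src=r4,r2 held:RD_PORT  <A:1 Mu:0 Ld:1 B:1 rd:0 wr:2>
#4 MEM src=r5,r1 held:RD_PORT  <A:1 Mu:0 Ld:1 B:1 rd:0 wr:2>
#5 MUL src=r3,r0 held:FU  <A:1 Mu:0 Ld:1 B:1 rd:0 wr:2>

issued = [0, 1, 2]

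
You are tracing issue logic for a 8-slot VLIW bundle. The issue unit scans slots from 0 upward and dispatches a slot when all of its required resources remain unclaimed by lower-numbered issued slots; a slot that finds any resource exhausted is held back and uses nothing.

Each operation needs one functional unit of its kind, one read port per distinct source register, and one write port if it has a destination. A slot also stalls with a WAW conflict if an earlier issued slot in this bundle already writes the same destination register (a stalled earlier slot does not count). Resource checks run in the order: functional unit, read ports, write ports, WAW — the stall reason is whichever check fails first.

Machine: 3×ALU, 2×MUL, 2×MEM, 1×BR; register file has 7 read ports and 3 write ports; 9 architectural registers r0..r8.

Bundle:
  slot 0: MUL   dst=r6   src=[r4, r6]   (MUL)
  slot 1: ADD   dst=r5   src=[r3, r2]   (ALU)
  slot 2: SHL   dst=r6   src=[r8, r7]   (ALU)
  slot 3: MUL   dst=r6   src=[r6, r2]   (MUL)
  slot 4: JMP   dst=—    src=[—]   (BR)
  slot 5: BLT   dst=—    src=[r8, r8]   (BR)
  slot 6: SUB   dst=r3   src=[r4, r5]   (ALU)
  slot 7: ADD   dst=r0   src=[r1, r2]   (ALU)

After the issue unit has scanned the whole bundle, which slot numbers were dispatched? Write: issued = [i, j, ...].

issued = [0, 1, 4, 6]

#0 MUL src=r4,r6 dispatched  <A:3 Mu:1 Ld:2 B:1 rd:5 wr:2>
#1 ALU src=r3,r2 dispatched  <A:2 Mu:1 Ld:2 B:1 rd:3 wr:1>
#2 ALU src=r8,r7 held:WAW  <A:2 Mu:1 Ld:2 B:1 rd:3 wr:1>
#3 MUL src=r6,r2 held:WAW  <A:2 Mu:1 Ld:2 B:1 rd:3 wr:1>
#4 BR src=- dispatched  <A:2 Mu:1 Ld:2 B:0 rd:3 wr:1>
#5 BR src=r8,r8 held:FU  <A:2 Mu:1 Ld:2 B:0 rd:3 wr:1>
#6 ALU src=r4,r5 dispatched  <A:1 Mu:1 Ld:2 B:0 rd:1 wr:0>
#7 ALU src=r1,r2 held:RD_PORT  <A:1 Mu:1 Ld:2 B:0 rd:1 wr:0>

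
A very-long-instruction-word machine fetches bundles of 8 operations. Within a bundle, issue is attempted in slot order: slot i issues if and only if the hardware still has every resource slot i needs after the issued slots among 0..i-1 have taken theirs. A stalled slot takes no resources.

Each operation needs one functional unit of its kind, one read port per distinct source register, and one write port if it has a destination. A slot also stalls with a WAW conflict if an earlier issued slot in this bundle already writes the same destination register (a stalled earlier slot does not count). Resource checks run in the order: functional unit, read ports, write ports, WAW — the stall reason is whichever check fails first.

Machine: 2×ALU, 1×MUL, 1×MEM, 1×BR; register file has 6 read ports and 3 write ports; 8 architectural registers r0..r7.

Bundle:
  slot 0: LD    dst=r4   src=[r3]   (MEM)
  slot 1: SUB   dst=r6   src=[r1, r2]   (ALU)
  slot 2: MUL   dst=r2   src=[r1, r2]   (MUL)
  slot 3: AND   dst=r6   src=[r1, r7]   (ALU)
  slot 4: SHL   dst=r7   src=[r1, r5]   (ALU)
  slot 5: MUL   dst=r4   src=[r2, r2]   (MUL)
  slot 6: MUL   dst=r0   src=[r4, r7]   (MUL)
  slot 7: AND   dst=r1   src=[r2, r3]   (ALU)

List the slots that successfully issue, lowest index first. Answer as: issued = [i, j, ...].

issued = [0, 1, 2]

#0 MEM src=r3 dispatched  <A:2 Mu:1 Ld:0 B:1 rd:5 wr:2>
#1 ALU src=r1,r2 dispatched  <A:1 Mu:1 Ld:0 B:1 rd:3 wr:1>
#2 MUL src=r1,r2 dispatched  <A:1 Mu:0 Ld:0 B:1 rd:1 wr:0>
#3 ALU src=r1,r7 held:RD_PORT  <A:1 Mu:0 Ld:0 B:1 rd:1 wr:0>
#4 ALU src=r1,r5 held:RD_PORT  <A:1 Mu:0 Ld:0 B:1 rd:1 wr:0>
#5 MUL src=r2,r2 held:FU  <A:1 Mu:0 Ld:0 B:1 rd:1 wr:0>
#6 MUL src=r4,r7 held:FU  <A:1 Mu:0 Ld:0 B:1 rd:1 wr:0>
#7 ALU src=r2,r3 held:RD_PORT  <A:1 Mu:0 Ld:0 B:1 rd:1 wr:0>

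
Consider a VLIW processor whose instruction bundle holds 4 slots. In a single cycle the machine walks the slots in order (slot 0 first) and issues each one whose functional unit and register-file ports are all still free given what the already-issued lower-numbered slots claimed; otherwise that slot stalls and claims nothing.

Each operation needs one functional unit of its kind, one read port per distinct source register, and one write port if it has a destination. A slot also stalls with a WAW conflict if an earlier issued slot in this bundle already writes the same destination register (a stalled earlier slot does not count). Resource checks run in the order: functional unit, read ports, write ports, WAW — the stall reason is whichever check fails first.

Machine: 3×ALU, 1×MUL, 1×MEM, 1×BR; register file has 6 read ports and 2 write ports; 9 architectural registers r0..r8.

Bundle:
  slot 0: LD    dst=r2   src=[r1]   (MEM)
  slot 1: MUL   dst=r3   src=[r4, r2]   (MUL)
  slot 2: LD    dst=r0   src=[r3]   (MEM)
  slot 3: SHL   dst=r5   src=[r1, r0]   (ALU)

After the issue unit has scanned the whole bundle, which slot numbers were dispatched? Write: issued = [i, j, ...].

issued = [0, 1]

#0 MEM src=r1 dispatched  <A:3 Mu:1 Ld:0 B:1 rd:5 wr:1>
#1 MUL src=r4,r2 dispatched  <A:3 Mu:0 Ld:0 B:1 rd:3 wr:0>
#2 MEM src=r3 held:FU  <A:3 Mu:0 Ld:0 B:1 rd:3 wr:0>
#3 ALU src=r1,r0 held:WR_PORT  <A:3 Mu:0 Ld:0 B:1 rd:3 wr:0>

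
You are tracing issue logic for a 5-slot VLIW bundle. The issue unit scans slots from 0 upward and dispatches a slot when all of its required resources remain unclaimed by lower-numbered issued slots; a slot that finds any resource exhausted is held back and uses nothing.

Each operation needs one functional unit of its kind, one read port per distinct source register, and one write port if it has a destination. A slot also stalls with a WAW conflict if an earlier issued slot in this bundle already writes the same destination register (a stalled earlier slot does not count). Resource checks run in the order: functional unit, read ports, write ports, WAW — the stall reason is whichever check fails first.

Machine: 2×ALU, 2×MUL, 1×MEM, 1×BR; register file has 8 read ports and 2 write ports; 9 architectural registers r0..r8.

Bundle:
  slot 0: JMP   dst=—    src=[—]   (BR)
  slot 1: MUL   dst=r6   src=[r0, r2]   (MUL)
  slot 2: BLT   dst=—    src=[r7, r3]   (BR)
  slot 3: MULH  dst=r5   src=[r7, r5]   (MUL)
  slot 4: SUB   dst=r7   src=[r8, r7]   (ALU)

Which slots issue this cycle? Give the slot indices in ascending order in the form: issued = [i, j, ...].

[0] BR needs rd=0 wr=0: ok; after: ALU=2 MUL=2 MEM=1 BR=0, R=8, W=2
[1] MUL needs rd=2 wr=1: ok; after: ALU=2 MUL=1 MEM=1 BR=0, R=6, W=1
[2] BR needs rd=2 wr=0: FU; after: ALU=2 MUL=1 MEM=1 BR=0, R=6, W=1
[3] MUL needs rd=2 wr=1: ok; after: ALU=2 MUL=0 MEM=1 BR=0, R=4, W=0
[4] ALU needs rd=2 wr=1: WR_PORT; after: ALU=2 MUL=0 MEM=1 BR=0, R=4, W=0

issued = [0, 1, 3]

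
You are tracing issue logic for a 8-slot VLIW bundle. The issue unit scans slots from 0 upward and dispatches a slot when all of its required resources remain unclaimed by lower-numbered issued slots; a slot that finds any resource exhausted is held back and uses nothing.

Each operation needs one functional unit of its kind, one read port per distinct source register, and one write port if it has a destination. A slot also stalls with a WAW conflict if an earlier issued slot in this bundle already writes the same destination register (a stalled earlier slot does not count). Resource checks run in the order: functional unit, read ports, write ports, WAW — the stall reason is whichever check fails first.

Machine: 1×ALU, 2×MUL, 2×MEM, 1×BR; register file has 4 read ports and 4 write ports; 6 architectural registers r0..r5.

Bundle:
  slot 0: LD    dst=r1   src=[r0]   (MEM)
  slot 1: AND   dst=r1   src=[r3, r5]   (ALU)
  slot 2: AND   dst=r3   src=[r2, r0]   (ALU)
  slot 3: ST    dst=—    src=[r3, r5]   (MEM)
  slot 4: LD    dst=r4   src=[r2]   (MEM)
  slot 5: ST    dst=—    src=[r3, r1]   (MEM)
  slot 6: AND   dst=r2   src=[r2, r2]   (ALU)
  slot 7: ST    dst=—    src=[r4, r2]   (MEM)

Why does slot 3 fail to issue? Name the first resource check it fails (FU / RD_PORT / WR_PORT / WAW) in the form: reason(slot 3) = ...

reason(slot 3) = RD_PORT

slot 0 (MEM): ISSUE — free A1,Mu2,Ld1,B1 rp3 wp3
slot 1 (ALU): stall WAW — free A1,Mu2,Ld1,B1 rp3 wp3
slot 2 (ALU): ISSUE — free A0,Mu2,Ld1,B1 rp1 wp2
slot 3 (MEM): stall RD_PORT — free A0,Mu2,Ld1,B1 rp1 wp2
slot 4 (MEM): ISSUE — free A0,Mu2,Ld0,B1 rp0 wp1
slot 5 (MEM): stall FU — free A0,Mu2,Ld0,B1 rp0 wp1
slot 6 (ALU): stall FU — free A0,Mu2,Ld0,B1 rp0 wp1
slot 7 (MEM): stall FU — free A0,Mu2,Ld0,B1 rp0 wp1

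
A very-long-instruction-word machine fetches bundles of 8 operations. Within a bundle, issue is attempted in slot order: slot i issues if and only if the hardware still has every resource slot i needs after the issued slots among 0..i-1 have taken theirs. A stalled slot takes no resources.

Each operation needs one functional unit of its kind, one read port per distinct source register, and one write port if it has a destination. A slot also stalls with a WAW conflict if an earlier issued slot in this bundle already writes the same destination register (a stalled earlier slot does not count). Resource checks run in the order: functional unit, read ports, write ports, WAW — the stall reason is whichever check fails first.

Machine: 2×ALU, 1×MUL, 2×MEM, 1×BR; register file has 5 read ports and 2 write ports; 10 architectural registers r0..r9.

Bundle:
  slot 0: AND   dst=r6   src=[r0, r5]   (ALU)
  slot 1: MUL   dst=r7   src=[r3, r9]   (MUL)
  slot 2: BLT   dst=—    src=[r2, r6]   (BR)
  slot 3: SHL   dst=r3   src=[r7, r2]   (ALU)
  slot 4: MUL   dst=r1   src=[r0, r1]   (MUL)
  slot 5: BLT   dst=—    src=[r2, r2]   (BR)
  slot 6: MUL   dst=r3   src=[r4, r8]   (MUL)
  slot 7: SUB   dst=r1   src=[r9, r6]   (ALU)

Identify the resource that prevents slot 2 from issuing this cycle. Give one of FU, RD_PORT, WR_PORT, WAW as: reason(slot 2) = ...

reason(slot 2) = RD_PORT

  0. ALU→r6 ⇒ go  {1A/1Mu/2Ld/1B | 3r 1w}
  1. MUL→r7 ⇒ go  {1A/0Mu/2Ld/1B | 1r 0w}
  2. BR ⇒ no(RD_PORT)  {1A/0Mu/2Ld/1B | 1r 0w}
  3. ALU→r3 ⇒ no(RD_PORT)  {1A/0Mu/2Ld/1B | 1r 0w}
  4. MUL→r1 ⇒ no(FU)  {1A/0Mu/2Ld/1B | 1r 0w}
  5. BR ⇒ go  {1A/0Mu/2Ld/0B | 0r 0w}
  6. MUL→r3 ⇒ no(FU)  {1A/0Mu/2Ld/0B | 0r 0w}
  7. ALU→r1 ⇒ no(RD_PORT)  {1A/0Mu/2Ld/0B | 0r 0w}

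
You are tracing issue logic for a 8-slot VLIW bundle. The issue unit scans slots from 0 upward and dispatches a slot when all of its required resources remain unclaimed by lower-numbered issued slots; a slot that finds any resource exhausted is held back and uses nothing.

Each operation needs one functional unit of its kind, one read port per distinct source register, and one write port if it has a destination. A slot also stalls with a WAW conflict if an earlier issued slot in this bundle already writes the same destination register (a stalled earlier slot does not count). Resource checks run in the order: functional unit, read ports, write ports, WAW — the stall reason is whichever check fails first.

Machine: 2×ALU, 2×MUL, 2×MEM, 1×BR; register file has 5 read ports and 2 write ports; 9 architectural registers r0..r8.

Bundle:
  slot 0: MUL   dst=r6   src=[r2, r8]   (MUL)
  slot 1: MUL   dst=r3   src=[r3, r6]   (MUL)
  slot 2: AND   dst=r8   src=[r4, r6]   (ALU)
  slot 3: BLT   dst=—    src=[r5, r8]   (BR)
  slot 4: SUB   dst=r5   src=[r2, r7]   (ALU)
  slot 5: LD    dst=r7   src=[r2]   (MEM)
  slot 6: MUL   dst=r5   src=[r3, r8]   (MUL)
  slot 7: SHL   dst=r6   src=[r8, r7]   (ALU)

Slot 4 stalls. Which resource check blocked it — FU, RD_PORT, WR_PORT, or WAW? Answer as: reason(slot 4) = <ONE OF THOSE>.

slot 0 (MUL): ISSUE — free A2,Mu1,Ld2,B1 rp3 wp1
slot 1 (MUL): ISSUE — free A2,Mu0,Ld2,B1 rp1 wp0
slot 2 (ALU): stall RD_PORT — free A2,Mu0,Ld2,B1 rp1 wp0
slot 3 (BR): stall RD_PORT — free A2,Mu0,Ld2,B1 rp1 wp0
slot 4 (ALU): stall RD_PORT — free A2,Mu0,Ld2,B1 rp1 wp0
slot 5 (MEM): stall WR_PORT — free A2,Mu0,Ld2,B1 rp1 wp0
slot 6 (MUL): stall FU — free A2,Mu0,Ld2,B1 rp1 wp0
slot 7 (ALU): stall RD_PORT — free A2,Mu0,Ld2,B1 rp1 wp0

reason(slot 4) = RD_PORT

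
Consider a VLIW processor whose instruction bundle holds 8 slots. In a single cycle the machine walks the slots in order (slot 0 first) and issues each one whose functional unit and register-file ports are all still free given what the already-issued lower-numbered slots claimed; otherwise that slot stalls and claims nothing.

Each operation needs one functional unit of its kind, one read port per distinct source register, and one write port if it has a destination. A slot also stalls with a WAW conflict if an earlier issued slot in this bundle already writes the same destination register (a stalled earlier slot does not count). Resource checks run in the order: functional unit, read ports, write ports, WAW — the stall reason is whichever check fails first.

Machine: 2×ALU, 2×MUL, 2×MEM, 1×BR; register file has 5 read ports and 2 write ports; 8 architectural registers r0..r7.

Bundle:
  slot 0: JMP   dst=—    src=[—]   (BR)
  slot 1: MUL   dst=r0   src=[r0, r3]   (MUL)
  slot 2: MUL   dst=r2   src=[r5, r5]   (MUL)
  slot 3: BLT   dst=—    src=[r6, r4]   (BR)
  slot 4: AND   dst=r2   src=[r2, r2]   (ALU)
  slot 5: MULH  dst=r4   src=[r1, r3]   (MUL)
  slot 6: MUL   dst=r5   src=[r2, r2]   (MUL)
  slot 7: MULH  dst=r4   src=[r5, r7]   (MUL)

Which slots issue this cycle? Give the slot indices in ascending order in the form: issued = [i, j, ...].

[0] BR needs rd=0 wr=0: ok; after: ALU=2 MUL=2 MEM=2 BR=0, R=5, W=2
[1] MUL needs rd=2 wr=1: ok; after: ALU=2 MUL=1 MEM=2 BR=0, R=3, W=1
[2] MUL needs rd=1 wr=1: ok; after: ALU=2 MUL=0 MEM=2 BR=0, R=2, W=0
[3] BR needs rd=2 wr=0: FU; after: ALU=2 MUL=0 MEM=2 BR=0, R=2, W=0
[4] ALU needs rd=1 wr=1: WR_PORT; after: ALU=2 MUL=0 MEM=2 BR=0, R=2, W=0
[5] MUL needs rd=2 wr=1: FU; after: ALU=2 MUL=0 MEM=2 BR=0, R=2, W=0
[6] MUL needs rd=1 wr=1: FU; after: ALU=2 MUL=0 MEM=2 BR=0, R=2, W=0
[7] MUL needs rd=2 wr=1: FU; after: ALU=2 MUL=0 MEM=2 BR=0, R=2, W=0

issued = [0, 1, 2]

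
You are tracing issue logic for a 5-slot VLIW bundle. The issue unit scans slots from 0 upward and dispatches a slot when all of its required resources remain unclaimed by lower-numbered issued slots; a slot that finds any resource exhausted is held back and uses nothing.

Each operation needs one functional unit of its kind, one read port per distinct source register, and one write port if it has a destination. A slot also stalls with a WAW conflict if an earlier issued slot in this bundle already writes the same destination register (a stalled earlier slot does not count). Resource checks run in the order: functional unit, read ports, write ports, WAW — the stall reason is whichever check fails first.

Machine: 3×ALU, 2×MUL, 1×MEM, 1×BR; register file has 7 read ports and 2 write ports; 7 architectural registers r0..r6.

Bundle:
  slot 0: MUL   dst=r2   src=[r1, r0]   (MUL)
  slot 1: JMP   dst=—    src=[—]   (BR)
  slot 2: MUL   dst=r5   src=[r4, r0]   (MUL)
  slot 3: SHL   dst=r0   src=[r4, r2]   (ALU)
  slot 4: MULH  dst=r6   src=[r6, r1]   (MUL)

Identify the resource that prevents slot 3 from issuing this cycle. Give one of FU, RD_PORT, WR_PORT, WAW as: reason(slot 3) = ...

reason(slot 3) = WR_PORT

  0. MUL→r2 ⇒ go  {3A/1Mu/1Ld/1B | 5r 1w}
  1. BR ⇒ go  {3A/1Mu/1Ld/0B | 5r 1w}
  2. MUL→r5 ⇒ go  {3A/0Mu/1Ld/0B | 3r 0w}
  3. ALU→r0 ⇒ no(WR_PORT)  {3A/0Mu/1Ld/0B | 3r 0w}
  4. MUL→r6 ⇒ no(FU)  {3A/0Mu/1Ld/0B | 3r 0w}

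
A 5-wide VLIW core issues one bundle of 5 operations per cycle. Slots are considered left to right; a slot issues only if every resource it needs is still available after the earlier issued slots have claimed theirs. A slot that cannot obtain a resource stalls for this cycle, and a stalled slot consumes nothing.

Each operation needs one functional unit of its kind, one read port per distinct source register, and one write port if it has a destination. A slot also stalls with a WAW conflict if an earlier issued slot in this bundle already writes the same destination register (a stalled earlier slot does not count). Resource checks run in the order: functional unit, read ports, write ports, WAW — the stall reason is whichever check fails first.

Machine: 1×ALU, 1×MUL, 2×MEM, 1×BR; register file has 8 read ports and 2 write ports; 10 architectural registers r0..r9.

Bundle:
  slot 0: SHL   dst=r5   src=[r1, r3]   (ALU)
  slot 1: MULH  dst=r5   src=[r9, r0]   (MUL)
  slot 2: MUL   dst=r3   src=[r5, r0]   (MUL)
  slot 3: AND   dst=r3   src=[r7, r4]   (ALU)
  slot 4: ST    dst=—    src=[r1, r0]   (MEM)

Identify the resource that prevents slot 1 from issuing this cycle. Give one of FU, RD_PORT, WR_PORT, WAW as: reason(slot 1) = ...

reason(slot 1) = WAW

  0. ALU→r5 ⇒ go  {0A/1Mu/2Ld/1B | 6r 1w}
  1. MUL→r5 ⇒ no(WAW)  {0A/1Mu/2Ld/1B | 6r 1w}
  2. MUL→r3 ⇒ go  {0A/0Mu/2Ld/1B | 4r 0w}
  3. ALU→r3 ⇒ no(FU)  {0A/0Mu/2Ld/1B | 4r 0w}
  4. MEM ⇒ go  {0A/0Mu/1Ld/1B | 2r 0w}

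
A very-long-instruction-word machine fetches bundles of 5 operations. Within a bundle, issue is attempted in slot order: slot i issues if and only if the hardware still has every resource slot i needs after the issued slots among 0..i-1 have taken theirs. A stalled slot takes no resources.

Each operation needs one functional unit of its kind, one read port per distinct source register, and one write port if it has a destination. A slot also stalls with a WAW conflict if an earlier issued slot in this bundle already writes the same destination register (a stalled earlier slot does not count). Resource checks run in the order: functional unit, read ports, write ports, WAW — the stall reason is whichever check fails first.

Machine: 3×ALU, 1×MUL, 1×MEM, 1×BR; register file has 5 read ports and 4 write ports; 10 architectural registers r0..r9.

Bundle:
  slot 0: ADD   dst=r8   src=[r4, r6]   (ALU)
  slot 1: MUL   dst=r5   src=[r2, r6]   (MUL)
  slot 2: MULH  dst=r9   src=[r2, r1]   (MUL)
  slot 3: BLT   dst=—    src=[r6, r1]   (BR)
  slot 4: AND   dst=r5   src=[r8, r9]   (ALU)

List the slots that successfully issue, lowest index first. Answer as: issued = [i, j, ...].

#0 ALU src=r4,r6 dispatched  <A:2 Mu:1 Ld:1 B:1 rd:3 wr:3>
#1 MUL src=r2,r6 dispatched  <A:2 Mu:0 Ld:1 B:1 rd:1 wr:2>
#2 MUL src=r2,r1 held:FU  <A:2 Mu:0 Ld:1 B:1 rd:1 wr:2>
#3 BR src=r6,r1 held:RD_PORT  <A:2 Mu:0 Ld:1 B:1 rd:1 wr:2>
#4 ALU src=r8,r9 held:RD_PORT  <A:2 Mu:0 Ld:1 B:1 rd:1 wr:2>

issued = [0, 1]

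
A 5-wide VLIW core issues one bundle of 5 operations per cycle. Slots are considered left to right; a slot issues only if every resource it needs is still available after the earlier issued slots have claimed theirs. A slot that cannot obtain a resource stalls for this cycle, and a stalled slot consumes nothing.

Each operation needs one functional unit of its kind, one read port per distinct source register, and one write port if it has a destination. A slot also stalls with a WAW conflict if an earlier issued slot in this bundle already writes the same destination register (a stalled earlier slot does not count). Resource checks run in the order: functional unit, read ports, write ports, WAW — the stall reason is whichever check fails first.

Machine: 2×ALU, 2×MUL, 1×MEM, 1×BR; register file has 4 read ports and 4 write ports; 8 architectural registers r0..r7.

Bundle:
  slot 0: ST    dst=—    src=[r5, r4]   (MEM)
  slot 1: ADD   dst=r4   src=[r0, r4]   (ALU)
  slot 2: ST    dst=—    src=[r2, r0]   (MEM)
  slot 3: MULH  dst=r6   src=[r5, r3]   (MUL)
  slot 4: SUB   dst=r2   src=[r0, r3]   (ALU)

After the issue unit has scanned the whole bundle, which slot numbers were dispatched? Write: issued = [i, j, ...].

issued = [0, 1]

(0) want 1×MEM +2rd +0wr — yes → AL2|MU2|ME0|BR1|rd2|wr4
(1) want 1×ALU +2rd +1wr — yes → AL1|MU2|ME0|BR1|rd0|wr3
(2) want 1×MEM +2rd +0wr — FU → AL1|MU2|ME0|BR1|rd0|wr3
(3) want 1×MUL +2rd +1wr — RD_PORT → AL1|MU2|ME0|BR1|rd0|wr3
(4) want 1×ALU +2rd +1wr — RD_PORT → AL1|MU2|ME0|BR1|rd0|wr3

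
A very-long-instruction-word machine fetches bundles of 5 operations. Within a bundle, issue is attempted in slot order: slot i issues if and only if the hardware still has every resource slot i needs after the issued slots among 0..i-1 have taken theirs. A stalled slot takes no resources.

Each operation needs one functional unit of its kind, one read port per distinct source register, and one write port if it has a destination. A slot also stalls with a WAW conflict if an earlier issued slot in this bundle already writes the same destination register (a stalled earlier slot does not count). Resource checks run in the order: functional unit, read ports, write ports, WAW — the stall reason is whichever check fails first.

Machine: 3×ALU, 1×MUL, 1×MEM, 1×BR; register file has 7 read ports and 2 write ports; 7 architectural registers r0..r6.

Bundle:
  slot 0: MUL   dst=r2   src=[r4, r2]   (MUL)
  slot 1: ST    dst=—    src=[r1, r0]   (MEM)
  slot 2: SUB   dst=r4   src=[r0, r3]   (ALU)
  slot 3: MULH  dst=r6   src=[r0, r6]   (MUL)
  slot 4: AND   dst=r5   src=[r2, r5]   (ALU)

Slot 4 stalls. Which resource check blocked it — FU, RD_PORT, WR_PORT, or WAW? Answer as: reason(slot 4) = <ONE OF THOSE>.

reason(slot 4) = RD_PORT

(0) want 1×MUL +2rd +1wr — yes → AL3|MU0|ME1|BR1|rd5|wr1
(1) want 1×MEM +2rd +0wr — yes → AL3|MU0|ME0|BR1|rd3|wr1
(2) want 1×ALU +2rd +1wr — yes → AL2|MU0|ME0|BR1|rd1|wr0
(3) want 1×MUL +2rd +1wr — FU → AL2|MU0|ME0|BR1|rd1|wr0
(4) want 1×ALU +2rd +1wr — RD_PORT → AL2|MU0|ME0|BR1|rd1|wr0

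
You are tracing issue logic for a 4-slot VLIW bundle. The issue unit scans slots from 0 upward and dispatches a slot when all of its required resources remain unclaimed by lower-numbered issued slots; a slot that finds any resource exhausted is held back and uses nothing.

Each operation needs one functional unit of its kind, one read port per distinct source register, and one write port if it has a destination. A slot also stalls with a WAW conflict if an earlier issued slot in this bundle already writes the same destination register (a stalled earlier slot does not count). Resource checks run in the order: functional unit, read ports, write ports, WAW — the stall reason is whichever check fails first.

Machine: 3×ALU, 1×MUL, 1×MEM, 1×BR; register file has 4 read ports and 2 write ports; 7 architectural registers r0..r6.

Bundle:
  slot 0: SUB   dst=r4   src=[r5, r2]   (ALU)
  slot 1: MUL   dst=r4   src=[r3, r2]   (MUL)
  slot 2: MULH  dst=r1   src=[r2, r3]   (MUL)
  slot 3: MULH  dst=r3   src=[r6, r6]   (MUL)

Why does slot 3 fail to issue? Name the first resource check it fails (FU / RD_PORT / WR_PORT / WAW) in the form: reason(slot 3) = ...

reason(slot 3) = FU

[0] ALU needs rd=2 wr=1: ok; after: ALU=2 MUL=1 MEM=1 BR=1, R=2, W=1
[1] MUL needs rd=2 wr=1: WAW; after: ALU=2 MUL=1 MEM=1 BR=1, R=2, W=1
[2] MUL needs rd=2 wr=1: ok; after: ALU=2 MUL=0 MEM=1 BR=1, R=0, W=0
[3] MUL needs rd=1 wr=1: FU; after: ALU=2 MUL=0 MEM=1 BR=1, R=0, W=0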